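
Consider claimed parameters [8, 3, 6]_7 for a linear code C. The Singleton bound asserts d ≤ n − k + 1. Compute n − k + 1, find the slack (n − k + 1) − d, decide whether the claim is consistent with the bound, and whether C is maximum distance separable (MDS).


Singleton RHS = n − k + 1 = 6, slack = 0, bound satisfied, MDS.

Singleton bound: d ≤ n − k + 1.
Here n = 8, k = 3, so n − k + 1 = 6.
Given d = 6, check d ≤ 6: YES.
Slack = (n − k + 1) − d = 0.
The code is MDS (slack = 0).
Description: the claimed parameters are [8, 3, 6]_7; such a code would be MDS (meets Singleton bound).


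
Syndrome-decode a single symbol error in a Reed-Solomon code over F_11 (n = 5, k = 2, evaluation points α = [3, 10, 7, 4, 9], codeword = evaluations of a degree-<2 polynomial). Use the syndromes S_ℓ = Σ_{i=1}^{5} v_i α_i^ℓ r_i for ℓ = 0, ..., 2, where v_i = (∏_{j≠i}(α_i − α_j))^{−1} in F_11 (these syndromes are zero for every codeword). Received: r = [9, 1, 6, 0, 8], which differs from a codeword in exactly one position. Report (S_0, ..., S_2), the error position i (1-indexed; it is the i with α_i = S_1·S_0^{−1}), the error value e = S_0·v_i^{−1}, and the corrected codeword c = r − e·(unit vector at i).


S = (7, 8, 6), error at position 5, error magnitude e = 9, c = [9, 1, 6, 0, 10].

Step 1: column multipliers v_i = (∏_{j≠i}(α_i − α_j))^{−1} mod 11.
  i = 1 (α = 3): (3−10)(3−7)(3−4)(3−9) = (−7)·(−4)·(−1)·(−6) = 168 ≡ 3, so v_1 = 3^{−1} = 4 (mod 11).
  i = 2 (α = 10): (10−3)(10−7)(10−4)(10−9) = 7·3·6·1 = 126 ≡ 5, so v_2 = 5^{−1} = 9 (mod 11).
  i = 3 (α = 7): (7−3)(7−10)(7−4)(7−9) = 4·(−3)·3·(−2) = 72 ≡ 6, so v_3 = 6^{−1} = 2 (mod 11).
  i = 4 (α = 4): (4−3)(4−10)(4−7)(4−9) = 1·(−6)·(−3)·(−5) = −90 ≡ 9, so v_4 = 9^{−1} = 5 (mod 11).
  i = 5 (α = 9): (9−3)(9−10)(9−7)(9−4) = 6·(−1)·2·5 = −60 ≡ 6, so v_5 = 6^{−1} = 2 (mod 11).
  v = [4, 9, 2, 5, 2].
Step 2: syndromes of r = [9, 1, 6, 0, 8] (all sums mod 11).
  S_0 = Σ v_i r_i = 4·9 + 9·1 + 2·6 + 5·0 + 2·8 = 73 ≡ 7.
  S_1 = Σ v_i α_i r_i = 4·3·9 + 9·10·1 + 2·7·6 + 5·4·0 + 2·9·8 = 426 ≡ 8.
  α_i^2 mod 11 = [9, 1, 5, 5, 4].
  S_2 = Σ v_i α_i^2 r_i = 4·9·9 + 9·1·1 + 2·5·6 + 5·5·0 + 2·4·8 = 457 ≡ 6.
  S = (7, 8, 6) ≠ 0, so r is not a codeword (an error is present).
Step 3: locate the error. For a single error e at position i, S_ℓ = v_i·e·α_i^ℓ, so α_err = S_1/S_0.
  S_0^{−1} = 7^{−1} = 8 (mod 11), so α_err = 8·8 = 64 ≡ 9 = α_5. Error position i = 5.
  Consistency check: S_2/S_1 = 6·7 = 42 ≡ 9 = α_err ✓ (single-error assumption holds).
Step 4: error magnitude e = S_0/v_5 = S_0·∏_{j≠5}(α_5 − α_j) = 7·6 = 42 ≡ 9 (mod 11).
Step 5: correct position 5: c_5 = r_5 − e = 8 − 9 ≡ 10 (mod 11). Hence c = [9, 1, 6, 0, 10].
  Check: interpolating c through the α_i gives m(x) = 3 + 2·x (degree < 2) with m(α_i) = c_i for every i, so c is indeed a codeword.


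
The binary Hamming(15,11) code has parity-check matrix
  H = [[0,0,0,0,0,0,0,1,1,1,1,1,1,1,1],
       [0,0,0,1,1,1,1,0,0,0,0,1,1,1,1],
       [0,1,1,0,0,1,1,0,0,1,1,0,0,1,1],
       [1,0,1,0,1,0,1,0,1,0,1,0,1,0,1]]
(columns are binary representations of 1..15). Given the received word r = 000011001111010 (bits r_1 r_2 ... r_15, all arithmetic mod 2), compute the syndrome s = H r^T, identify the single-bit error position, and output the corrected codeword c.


s = (1, 0, 0, 1)^T, error position = 9, corrected codeword c = 000011000111010

Compute s = H r^T mod 2 one row at a time:
  s_1 = 0 + 1 + 1 + 1 + 1 + 0 + 1 + 0 = 5 ≡ 1 (mod 2).
  s_2 = 0 + 1 + 1 + 0 + 1 + 0 + 1 + 0 = 4 ≡ 0 (mod 2).
  s_3 = 0 + 0 + 1 + 0 + 1 + 1 + 1 + 0 = 4 ≡ 0 (mod 2).
  s_4 = 0 + 0 + 1 + 0 + 1 + 1 + 0 + 0 = 3 ≡ 1 (mod 2).
s = (1, 0, 0, 1)^T — this equals column 9 of H (binary 1001), so error is at position 9.
Correct: flip bit 9 of r = 000011001111010 to get c = 000011000111010.


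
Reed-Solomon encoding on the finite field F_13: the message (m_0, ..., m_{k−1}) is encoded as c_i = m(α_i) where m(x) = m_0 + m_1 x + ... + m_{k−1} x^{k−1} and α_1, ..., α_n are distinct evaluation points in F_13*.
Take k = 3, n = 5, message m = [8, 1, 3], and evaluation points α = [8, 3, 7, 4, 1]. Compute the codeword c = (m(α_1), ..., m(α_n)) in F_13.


c = [0, 12, 6, 8, 12]

Message polynomial: m(x) = 8 + 1·x + 3·x^2 (mod 13).
For each evaluation point α_i, compute m(α_i) mod 13:
  α_1 = 8: Horner steps 3 → 12 → 0, so m(8) = 0.
  α_2 = 3: Horner steps 3 → 10 → 12, so m(3) = 12.
  α_3 = 7: Horner steps 3 → 9 → 6, so m(7) = 6.
  α_4 = 4: Horner steps 3 → 0 → 8, so m(4) = 8.
  α_5 = 1: Horner steps 3 → 4 → 12, so m(1) = 12.
Codeword c = [0, 12, 6, 8, 12] ∈ F_13^5.


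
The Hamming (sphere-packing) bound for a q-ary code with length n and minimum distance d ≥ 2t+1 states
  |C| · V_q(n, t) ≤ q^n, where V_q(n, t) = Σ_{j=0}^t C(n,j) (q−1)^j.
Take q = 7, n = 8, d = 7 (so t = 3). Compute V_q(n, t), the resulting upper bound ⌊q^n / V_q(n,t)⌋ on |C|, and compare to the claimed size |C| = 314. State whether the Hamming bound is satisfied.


V_q(n, t) = 13153, q^n = 5764801, Hamming bound = 438, |C| = 314 ≤ bound (satisfied).

Step 1: Compute V_q(n, t) = Σ_{j=0}^3 C(n, j) (q−1)^j.
  j = 0: C(8,0)·(6)^0 = 1·1 = 1.
  j = 1: C(8,1)·(6)^1 = 8·6 = 48.
  j = 2: C(8,2)·(6)^2 = 28·36 = 1008.
  j = 3: C(8,3)·(6)^3 = 56·216 = 12096.
  V_q(n, t) = 1 + 48 + 1008 + 12096 = 13153.
Step 2: q^n = 7^8 = 5764801.
Step 3: Hamming bound ⌊q^n / V_q(n,t)⌋ = ⌊5764801/13153⌋ = 438.
Step 4: Compare |C| = 314 to 438: satisfied.
The claimed |C| lies below the Hamming bound.


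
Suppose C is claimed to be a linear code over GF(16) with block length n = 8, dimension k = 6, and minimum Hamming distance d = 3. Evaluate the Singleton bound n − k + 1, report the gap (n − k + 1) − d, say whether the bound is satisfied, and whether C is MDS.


Singleton RHS = n − k + 1 = 3, slack = 0, bound satisfied, MDS.

Singleton bound: d ≤ n − k + 1.
Here n = 8, k = 6, so n − k + 1 = 3.
Given d = 3, check d ≤ 3: YES.
Slack = (n − k + 1) − d = 0.
The code is MDS (slack = 0).
Description: the claimed parameters are [8, 6, 3]_16; such a code would be MDS (meets Singleton bound).


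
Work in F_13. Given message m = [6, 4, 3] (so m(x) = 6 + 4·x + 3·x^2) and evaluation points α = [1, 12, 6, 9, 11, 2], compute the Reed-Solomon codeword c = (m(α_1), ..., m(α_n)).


c = [0, 5, 8, 12, 10, 0]

Message polynomial: m(x) = 6 + 4·x + 3·x^2 (mod 13).
For each evaluation point α_i, compute m(α_i) mod 13:
  α_1 = 1: Horner steps 3 → 7 → 0, so m(1) = 0.
  α_2 = 12: Horner steps 3 → 1 → 5, so m(12) = 5.
  α_3 = 6: Horner steps 3 → 9 → 8, so m(6) = 8.
  α_4 = 9: Horner steps 3 → 5 → 12, so m(9) = 12.
  α_5 = 11: Horner steps 3 → 11 → 10, so m(11) = 10.
  α_6 = 2: Horner steps 3 → 10 → 0, so m(2) = 0.
Codeword c = [0, 5, 8, 12, 10, 0] ∈ F_13^6.


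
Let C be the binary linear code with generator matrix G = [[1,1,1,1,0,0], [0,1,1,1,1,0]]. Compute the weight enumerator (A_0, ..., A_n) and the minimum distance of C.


Weight distribution: A_0 = 1, A_2 = 1, A_4 = 2. Minimum distance d = 2.

Enumerate all 2^2 = 4 messages m ∈ F_2^2.
For each, compute codeword c = mG in F_2^6, then tally its weight.
  m = 00 → c = 000000, weight = 0.
  m = 10 → c = 111100, weight = 4.
  m = 01 → c = 011110, weight = 4.
  m = 11 → c = 100010, weight = 2.
Tally weights:
  weight 0: 1 codewords.
  weight 2: 1 codewords.
  weight 4: 2 codewords.
Minimum distance d = smallest w > 0 with A_w > 0 = 2.
Sanity: Σ A_w = 4 = 2^2 = 4 ✓.


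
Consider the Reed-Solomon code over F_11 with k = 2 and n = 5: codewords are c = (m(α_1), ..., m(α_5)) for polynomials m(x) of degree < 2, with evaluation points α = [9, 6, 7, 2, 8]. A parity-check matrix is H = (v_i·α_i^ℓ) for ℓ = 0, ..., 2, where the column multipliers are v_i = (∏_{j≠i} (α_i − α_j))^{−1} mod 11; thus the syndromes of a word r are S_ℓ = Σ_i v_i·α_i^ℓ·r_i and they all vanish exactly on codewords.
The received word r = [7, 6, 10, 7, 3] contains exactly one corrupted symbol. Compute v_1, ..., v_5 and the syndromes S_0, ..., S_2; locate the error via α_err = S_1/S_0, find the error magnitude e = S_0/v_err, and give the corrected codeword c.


S = (7, 3, 6), error at position 4, error magnitude e = 6, c = [7, 6, 10, 1, 3].

Step 1: column multipliers v_i = (∏_{j≠i}(α_i − α_j))^{−1} mod 11.
  i = 1 (α = 9): (9−6)(9−7)(9−2)(9−8) = 3·2·7·1 = 42 ≡ 9, so v_1 = 9^{−1} = 5 (mod 11).
  i = 2 (α = 6): (6−9)(6−7)(6−2)(6−8) = (−3)·(−1)·4·(−2) = −24 ≡ 9, so v_2 = 9^{−1} = 5 (mod 11).
  i = 3 (α = 7): (7−9)(7−6)(7−2)(7−8) = (−2)·1·5·(−1) = 10 ≡ 10, so v_3 = 10^{−1} = 10 (mod 11).
  i = 4 (α = 2): (2−9)(2−6)(2−7)(2−8) = (−7)·(−4)·(−5)·(−6) = 840 ≡ 4, so v_4 = 4^{−1} = 3 (mod 11).
  i = 5 (α = 8): (8−9)(8−6)(8−7)(8−2) = (−1)·2·1·6 = −12 ≡ 10, so v_5 = 10^{−1} = 10 (mod 11).
  v = [5, 5, 10, 3, 10].
Step 2: syndromes of r = [7, 6, 10, 7, 3] (all sums mod 11).
  S_0 = Σ v_i r_i = 5·7 + 5·6 + 10·10 + 3·7 + 10·3 = 216 ≡ 7.
  S_1 = Σ v_i α_i r_i = 5·9·7 + 5·6·6 + 10·7·10 + 3·2·7 + 10·8·3 = 1477 ≡ 3.
  α_i^2 mod 11 = [4, 3, 5, 4, 9].
  S_2 = Σ v_i α_i^2 r_i = 5·4·7 + 5·3·6 + 10·5·10 + 3·4·7 + 10·9·3 = 1084 ≡ 6.
  S = (7, 3, 6) ≠ 0, so r is not a codeword (an error is present).
Step 3: locate the error. For a single error e at position i, S_ℓ = v_i·e·α_i^ℓ, so α_err = S_1/S_0.
  S_0^{−1} = 7^{−1} = 8 (mod 11), so α_err = 3·8 = 24 ≡ 2 = α_4. Error position i = 4.
  Consistency check: S_2/S_1 = 6·4 = 24 ≡ 2 = α_err ✓ (single-error assumption holds).
Step 4: error magnitude e = S_0/v_4 = S_0·∏_{j≠4}(α_4 − α_j) = 7·4 = 28 ≡ 6 (mod 11).
Step 5: correct position 4: c_4 = r_4 − e = 7 − 6 ≡ 1 (mod 11). Hence c = [7, 6, 10, 1, 3].
  Check: interpolating c through the α_i gives m(x) = 4 + 4·x (degree < 2) with m(α_i) = c_i for every i, so c is indeed a codeword.


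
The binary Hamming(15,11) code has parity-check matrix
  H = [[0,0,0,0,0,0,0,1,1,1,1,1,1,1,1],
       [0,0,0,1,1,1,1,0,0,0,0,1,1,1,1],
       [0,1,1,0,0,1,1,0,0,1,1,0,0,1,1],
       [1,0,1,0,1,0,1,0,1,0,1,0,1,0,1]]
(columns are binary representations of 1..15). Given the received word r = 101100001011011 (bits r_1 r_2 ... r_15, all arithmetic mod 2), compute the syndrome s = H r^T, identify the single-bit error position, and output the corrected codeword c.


s = (1, 0, 0, 1)^T, error position = 9, corrected codeword c = 101100000011011

Compute s = H r^T mod 2 one row at a time:
  s_1 = 0 + 1 + 0 + 1 + 1 + 0 + 1 + 1 = 5 ≡ 1 (mod 2).
  s_2 = 1 + 0 + 0 + 0 + 1 + 0 + 1 + 1 = 4 ≡ 0 (mod 2).
  s_3 = 0 + 1 + 0 + 0 + 0 + 1 + 1 + 1 = 4 ≡ 0 (mod 2).
  s_4 = 1 + 1 + 0 + 0 + 1 + 1 + 0 + 1 = 5 ≡ 1 (mod 2).
s = (1, 0, 0, 1)^T — this equals column 9 of H (binary 1001), so error is at position 9.
Correct: flip bit 9 of r = 101100001011011 to get c = 101100000011011.


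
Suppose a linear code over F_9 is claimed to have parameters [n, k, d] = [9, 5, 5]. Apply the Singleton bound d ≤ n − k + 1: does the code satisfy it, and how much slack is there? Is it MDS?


Singleton RHS = n − k + 1 = 5, slack = 0, bound satisfied, MDS.

Singleton bound: d ≤ n − k + 1.
Here n = 9, k = 5, so n − k + 1 = 5.
Given d = 5, check d ≤ 5: YES.
Slack = (n − k + 1) − d = 0.
The code is MDS (slack = 0).
Description: the claimed parameters are [9, 5, 5]_9; such a code would be MDS (meets Singleton bound).


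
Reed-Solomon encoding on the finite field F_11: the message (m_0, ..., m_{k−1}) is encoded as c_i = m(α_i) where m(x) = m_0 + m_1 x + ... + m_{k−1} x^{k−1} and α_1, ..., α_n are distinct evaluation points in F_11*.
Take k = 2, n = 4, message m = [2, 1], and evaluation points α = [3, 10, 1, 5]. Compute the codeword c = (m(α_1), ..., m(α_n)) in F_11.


c = [5, 1, 3, 7]

Message polynomial: m(x) = 2 + 1·x (mod 11).
For each evaluation point α_i, compute m(α_i) mod 11:
  α_1 = 3: Horner steps 1 → 5, so m(3) = 5.
  α_2 = 10: Horner steps 1 → 1, so m(10) = 1.
  α_3 = 1: Horner steps 1 → 3, so m(1) = 3.
  α_4 = 5: Horner steps 1 → 7, so m(5) = 7.
Codeword c = [5, 1, 3, 7] ∈ F_11^4.


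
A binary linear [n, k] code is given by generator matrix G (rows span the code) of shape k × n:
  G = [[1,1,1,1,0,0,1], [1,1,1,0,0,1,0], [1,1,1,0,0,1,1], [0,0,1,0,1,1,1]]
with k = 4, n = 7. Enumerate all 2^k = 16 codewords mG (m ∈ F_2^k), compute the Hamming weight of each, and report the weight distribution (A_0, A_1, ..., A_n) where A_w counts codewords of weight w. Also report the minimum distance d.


Weight distribution: A_0 = 1, A_1 = 1, A_2 = 1, A_3 = 4, A_4 = 5, A_5 = 3, A_6 = 1. Minimum distance d = 1.

Enumerate all 2^4 = 16 messages m ∈ F_2^4.
For each, compute codeword c = mG in F_2^7, then tally its weight.
  m = 0000 → c = 0000000, weight = 0.
  m = 1000 → c = 1111001, weight = 5.
  m = 0100 → c = 1110010, weight = 4.
  m = 1100 → c = 0001011, weight = 3.
  m = 0010 → c = 1110011, weight = 5.
  m = 1010 → c = 0001010, weight = 2.
  m = 0110 → c = 0000001, weight = 1.
  m = 1110 → c = 1111000, weight = 4.
  m = 0001 → c = 0010111, weight = 4.
  m = 1001 → c = 1101110, weight = 5.
  m = 0101 → c = 1100101, weight = 4.
  m = 1101 → c = 0011100, weight = 3.
  m = 0011 → c = 1100100, weight = 3.
  m = 1011 → c = 0011101, weight = 4.
  m = 0111 → c = 0010110, weight = 3.
  m = 1111 → c = 1101111, weight = 6.
Tally weights:
  weight 0: 1 codewords.
  weight 1: 1 codewords.
  weight 2: 1 codewords.
  weight 3: 4 codewords.
  weight 4: 5 codewords.
  weight 5: 3 codewords.
  weight 6: 1 codewords.
Minimum distance d = smallest w > 0 with A_w > 0 = 1.
Sanity: Σ A_w = 16 = 2^4 = 16 ✓.


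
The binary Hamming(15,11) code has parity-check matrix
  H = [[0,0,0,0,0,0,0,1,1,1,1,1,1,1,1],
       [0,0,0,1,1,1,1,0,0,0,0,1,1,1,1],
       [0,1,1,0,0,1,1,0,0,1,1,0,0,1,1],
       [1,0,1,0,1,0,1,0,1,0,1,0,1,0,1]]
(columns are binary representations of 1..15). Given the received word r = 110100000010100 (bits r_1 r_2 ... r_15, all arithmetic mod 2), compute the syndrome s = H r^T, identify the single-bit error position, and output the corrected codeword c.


s = (0, 0, 0, 1)^T, error position = 1, corrected codeword c = 010100000010100

Compute s = H r^T mod 2 one row at a time:
  s_1 = 0 + 0 + 0 + 1 + 0 + 1 + 0 + 0 = 2 ≡ 0 (mod 2).
  s_2 = 1 + 0 + 0 + 0 + 0 + 1 + 0 + 0 = 2 ≡ 0 (mod 2).
  s_3 = 1 + 0 + 0 + 0 + 0 + 1 + 0 + 0 = 2 ≡ 0 (mod 2).
  s_4 = 1 + 0 + 0 + 0 + 0 + 1 + 1 + 0 = 3 ≡ 1 (mod 2).
s = (0, 0, 0, 1)^T — this equals column 1 of H (binary 0001), so error is at position 1.
Correct: flip bit 1 of r = 110100000010100 to get c = 010100000010100.


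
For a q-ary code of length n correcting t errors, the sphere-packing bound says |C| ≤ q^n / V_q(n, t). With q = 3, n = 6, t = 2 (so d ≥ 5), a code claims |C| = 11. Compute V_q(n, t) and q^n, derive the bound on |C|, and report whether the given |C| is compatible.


V_q(n, t) = 73, q^n = 729, Hamming bound = 9, |C| = 11 > bound (violated).

Step 1: Compute V_q(n, t) = Σ_{j=0}^2 C(n, j) (q−1)^j.
  j = 0: C(6,0)·(2)^0 = 1·1 = 1.
  j = 1: C(6,1)·(2)^1 = 6·2 = 12.
  j = 2: C(6,2)·(2)^2 = 15·4 = 60.
  V_q(n, t) = 1 + 12 + 60 = 73.
Step 2: q^n = 3^6 = 729.
Step 3: Hamming bound ⌊q^n / V_q(n,t)⌋ = ⌊729/73⌋ = 9.
Step 4: Compare |C| = 11 to 9: violated.
The claimed |C| lies above the Hamming bound, so no 3-ary code of length 6 with d ≥ 5 can have 11 codewords.


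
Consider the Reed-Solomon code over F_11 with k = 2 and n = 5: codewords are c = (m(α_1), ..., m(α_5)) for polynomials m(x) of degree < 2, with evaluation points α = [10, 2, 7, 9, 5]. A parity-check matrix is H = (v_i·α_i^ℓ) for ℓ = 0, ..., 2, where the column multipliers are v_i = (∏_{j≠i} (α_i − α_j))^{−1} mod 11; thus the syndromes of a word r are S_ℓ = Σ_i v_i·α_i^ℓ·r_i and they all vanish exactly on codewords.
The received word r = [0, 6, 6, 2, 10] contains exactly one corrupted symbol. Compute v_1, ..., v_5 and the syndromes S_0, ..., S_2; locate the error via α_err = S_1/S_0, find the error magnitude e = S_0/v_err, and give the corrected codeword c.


S = (3, 6, 1), error at position 2, error magnitude e = 1, c = [0, 5, 6, 2, 10].

Step 1: column multipliers v_i = (∏_{j≠i}(α_i − α_j))^{−1} mod 11.
  i = 1 (α = 10): (10−2)(10−7)(10−9)(10−5) = 8·3·1·5 = 120 ≡ 10, so v_1 = 10^{−1} = 10 (mod 11).
  i = 2 (α = 2): (2−10)(2−7)(2−9)(2−5) = (−8)·(−5)·(−7)·(−3) = 840 ≡ 4, so v_2 = 4^{−1} = 3 (mod 11).
  i = 3 (α = 7): (7−10)(7−2)(7−9)(7−5) = (−3)·5·(−2)·2 = 60 ≡ 5, so v_3 = 5^{−1} = 9 (mod 11).
  i = 4 (α = 9): (9−10)(9−2)(9−7)(9−5) = (−1)·7·2·4 = −56 ≡ 10, so v_4 = 10^{−1} = 10 (mod 11).
  i = 5 (α = 5): (5−10)(5−2)(5−7)(5−9) = (−5)·3·(−2)·(−4) = −120 ≡ 1, so v_5 = 1^{−1} = 1 (mod 11).
  v = [10, 3, 9, 10, 1].
Step 2: syndromes of r = [0, 6, 6, 2, 10] (all sums mod 11).
  S_0 = Σ v_i r_i = 10·0 + 3·6 + 9·6 + 10·2 + 1·10 = 102 ≡ 3.
  S_1 = Σ v_i α_i r_i = 10·10·0 + 3·2·6 + 9·7·6 + 10·9·2 + 1·5·10 = 644 ≡ 6.
  α_i^2 mod 11 = [1, 4, 5, 4, 3].
  S_2 = Σ v_i α_i^2 r_i = 10·1·0 + 3·4·6 + 9·5·6 + 10·4·2 + 1·3·10 = 452 ≡ 1.
  S = (3, 6, 1) ≠ 0, so r is not a codeword (an error is present).
Step 3: locate the error. For a single error e at position i, S_ℓ = v_i·e·α_i^ℓ, so α_err = S_1/S_0.
  S_0^{−1} = 3^{−1} = 4 (mod 11), so α_err = 6·4 = 24 ≡ 2 = α_2. Error position i = 2.
  Consistency check: S_2/S_1 = 1·2 = 2 ≡ 2 = α_err ✓ (single-error assumption holds).
Step 4: error magnitude e = S_0/v_2 = S_0·∏_{j≠2}(α_2 − α_j) = 3·4 = 12 ≡ 1 (mod 11).
Step 5: correct position 2: c_2 = r_2 − e = 6 − 1 ≡ 5 (mod 11). Hence c = [0, 5, 6, 2, 10].
  Check: interpolating c through the α_i gives m(x) = 9 + 9·x (degree < 2) with m(α_i) = c_i for every i, so c is indeed a codeword.


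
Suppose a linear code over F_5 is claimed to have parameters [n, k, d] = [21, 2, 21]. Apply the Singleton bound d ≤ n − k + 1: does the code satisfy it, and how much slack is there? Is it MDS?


Singleton RHS = n − k + 1 = 20, slack = -1, bound violated (no such code; not MDS).

Singleton bound: d ≤ n − k + 1.
Here n = 21, k = 2, so n − k + 1 = 20.
Given d = 21, check d ≤ 20: NO.
Slack = (n − k + 1) − d = -1.
The slack is negative: d = 21 exceeds n − k + 1 = 20 by 1, so the Singleton bound is violated and no linear [21, 2, 21]_5 code can exist. In particular it is not MDS (MDS requires d = n − k + 1 exactly).
Description: the claimed parameters are [21, 2, 21]_5; such a code would be impossible (violates the Singleton bound).


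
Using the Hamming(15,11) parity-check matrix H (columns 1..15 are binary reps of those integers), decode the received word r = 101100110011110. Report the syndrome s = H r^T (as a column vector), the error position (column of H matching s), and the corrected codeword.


s = (1, 1, 0, 1)^T, error position = 13, corrected codeword c = 101100110011010

Compute s = H r^T mod 2 one row at a time:
  s_1 = 1 + 0 + 0 + 1 + 1 + 1 + 1 + 0 = 5 ≡ 1 (mod 2).
  s_2 = 1 + 0 + 0 + 1 + 1 + 1 + 1 + 0 = 5 ≡ 1 (mod 2).
  s_3 = 0 + 1 + 0 + 1 + 0 + 1 + 1 + 0 = 4 ≡ 0 (mod 2).
  s_4 = 1 + 1 + 0 + 1 + 0 + 1 + 1 + 0 = 5 ≡ 1 (mod 2).
s = (1, 1, 0, 1)^T — this equals column 13 of H (binary 1101), so error is at position 13.
Correct: flip bit 13 of r = 101100110011110 to get c = 101100110011010.


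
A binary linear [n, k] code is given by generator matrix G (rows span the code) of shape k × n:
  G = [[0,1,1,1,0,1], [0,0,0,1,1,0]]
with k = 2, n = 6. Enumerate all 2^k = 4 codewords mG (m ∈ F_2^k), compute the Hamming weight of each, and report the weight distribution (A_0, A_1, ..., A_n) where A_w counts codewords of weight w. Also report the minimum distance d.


Weight distribution: A_0 = 1, A_2 = 1, A_4 = 2. Minimum distance d = 2.

Enumerate all 2^2 = 4 messages m ∈ F_2^2.
For each, compute codeword c = mG in F_2^6, then tally its weight.
  m = 00 → c = 000000, weight = 0.
  m = 10 → c = 011101, weight = 4.
  m = 01 → c = 000110, weight = 2.
  m = 11 → c = 011011, weight = 4.
Tally weights:
  weight 0: 1 codewords.
  weight 2: 1 codewords.
  weight 4: 2 codewords.
Minimum distance d = smallest w > 0 with A_w > 0 = 2.
Sanity: Σ A_w = 4 = 2^2 = 4 ✓.


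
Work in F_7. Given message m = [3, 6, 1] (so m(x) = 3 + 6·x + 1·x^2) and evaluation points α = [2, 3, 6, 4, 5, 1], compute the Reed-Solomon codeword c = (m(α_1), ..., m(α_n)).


c = [5, 2, 5, 1, 2, 3]

Message polynomial: m(x) = 3 + 6·x + 1·x^2 (mod 7).
For each evaluation point α_i, compute m(α_i) mod 7:
  α_1 = 2: Horner steps 1 → 1 → 5, so m(2) = 5.
  α_2 = 3: Horner steps 1 → 2 → 2, so m(3) = 2.
  α_3 = 6: Horner steps 1 → 5 → 5, so m(6) = 5.
  α_4 = 4: Horner steps 1 → 3 → 1, so m(4) = 1.
  α_5 = 5: Horner steps 1 → 4 → 2, so m(5) = 2.
  α_6 = 1: Horner steps 1 → 0 → 3, so m(1) = 3.
Codeword c = [5, 2, 5, 1, 2, 3] ∈ F_7^6.


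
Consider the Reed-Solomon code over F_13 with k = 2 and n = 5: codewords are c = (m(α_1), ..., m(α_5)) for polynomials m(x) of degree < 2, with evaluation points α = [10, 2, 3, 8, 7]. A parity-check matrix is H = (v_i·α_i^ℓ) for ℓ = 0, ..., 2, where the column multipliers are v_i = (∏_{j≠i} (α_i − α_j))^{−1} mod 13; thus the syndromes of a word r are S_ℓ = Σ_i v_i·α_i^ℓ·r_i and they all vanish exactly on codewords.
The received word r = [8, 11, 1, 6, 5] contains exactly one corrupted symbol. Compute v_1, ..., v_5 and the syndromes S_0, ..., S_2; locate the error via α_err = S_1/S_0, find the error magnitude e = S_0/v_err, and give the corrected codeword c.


S = (4, 8, 3), error at position 2, error magnitude e = 11, c = [8, 0, 1, 6, 5].

Step 1: column multipliers v_i = (∏_{j≠i}(α_i − α_j))^{−1} mod 13.
  i = 1 (α = 10): (10−2)(10−3)(10−8)(10−7) = 8·7·2·3 = 336 ≡ 11, so v_1 = 11^{−1} = 6 (mod 13).
  i = 2 (α = 2): (2−10)(2−3)(2−8)(2−7) = (−8)·(−1)·(−6)·(−5) = 240 ≡ 6, so v_2 = 6^{−1} = 11 (mod 13).
  i = 3 (α = 3): (3−10)(3−2)(3−8)(3−7) = (−7)·1·(−5)·(−4) = −140 ≡ 3, so v_3 = 3^{−1} = 9 (mod 13).
  i = 4 (α = 8): (8−10)(8−2)(8−3)(8−7) = (−2)·6·5·1 = −60 ≡ 5, so v_4 = 5^{−1} = 8 (mod 13).
  i = 5 (α = 7): (7−10)(7−2)(7−3)(7−8) = (−3)·5·4·(−1) = 60 ≡ 8, so v_5 = 8^{−1} = 5 (mod 13).
  v = [6, 11, 9, 8, 5].
Step 2: syndromes of r = [8, 11, 1, 6, 5] (all sums mod 13).
  S_0 = Σ v_i r_i = 6·8 + 11·11 + 9·1 + 8·6 + 5·5 = 251 ≡ 4.
  S_1 = Σ v_i α_i r_i = 6·10·8 + 11·2·11 + 9·3·1 + 8·8·6 + 5·7·5 = 1308 ≡ 8.
  α_i^2 mod 13 = [9, 4, 9, 12, 10].
  S_2 = Σ v_i α_i^2 r_i = 6·9·8 + 11·4·11 + 9·9·1 + 8·12·6 + 5·10·5 = 1823 ≡ 3.
  S = (4, 8, 3) ≠ 0, so r is not a codeword (an error is present).
Step 3: locate the error. For a single error e at position i, S_ℓ = v_i·e·α_i^ℓ, so α_err = S_1/S_0.
  S_0^{−1} = 4^{−1} = 10 (mod 13), so α_err = 8·10 = 80 ≡ 2 = α_2. Error position i = 2.
  Consistency check: S_2/S_1 = 3·5 = 15 ≡ 2 = α_err ✓ (single-error assumption holds).
Step 4: error magnitude e = S_0/v_2 = S_0·∏_{j≠2}(α_2 − α_j) = 4·6 = 24 ≡ 11 (mod 13).
Step 5: correct position 2: c_2 = r_2 − e = 11 − 11 ≡ 0 (mod 13). Hence c = [8, 0, 1, 6, 5].
  Check: interpolating c through the α_i gives m(x) = 11 + 1·x (degree < 2) with m(α_i) = c_i for every i, so c is indeed a codeword.


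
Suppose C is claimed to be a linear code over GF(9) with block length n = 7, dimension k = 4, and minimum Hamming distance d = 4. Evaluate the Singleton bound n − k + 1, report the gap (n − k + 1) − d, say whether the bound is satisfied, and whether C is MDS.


Singleton RHS = n − k + 1 = 4, slack = 0, bound satisfied, MDS.

Singleton bound: d ≤ n − k + 1.
Here n = 7, k = 4, so n − k + 1 = 4.
Given d = 4, check d ≤ 4: YES.
Slack = (n − k + 1) − d = 0.
The code is MDS (slack = 0).
Description: the claimed parameters are [7, 4, 4]_9; such a code would be MDS (meets Singleton bound).


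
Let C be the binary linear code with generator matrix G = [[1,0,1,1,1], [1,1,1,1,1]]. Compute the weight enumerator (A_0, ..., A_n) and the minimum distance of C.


Weight distribution: A_0 = 1, A_1 = 1, A_4 = 1, A_5 = 1. Minimum distance d = 1.

Enumerate all 2^2 = 4 messages m ∈ F_2^2.
For each, compute codeword c = mG in F_2^5, then tally its weight.
  m = 00 → c = 00000, weight = 0.
  m = 10 → c = 10111, weight = 4.
  m = 01 → c = 11111, weight = 5.
  m = 11 → c = 01000, weight = 1.
Tally weights:
  weight 0: 1 codewords.
  weight 1: 1 codewords.
  weight 4: 1 codewords.
  weight 5: 1 codewords.
Minimum distance d = smallest w > 0 with A_w > 0 = 1.
Sanity: Σ A_w = 4 = 2^2 = 4 ✓.


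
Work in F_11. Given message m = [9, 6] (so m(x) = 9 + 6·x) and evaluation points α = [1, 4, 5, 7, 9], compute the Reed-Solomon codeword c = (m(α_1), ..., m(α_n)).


c = [4, 0, 6, 7, 8]

Message polynomial: m(x) = 9 + 6·x (mod 11).
For each evaluation point α_i, compute m(α_i) mod 11:
  α_1 = 1: Horner steps 6 → 4, so m(1) = 4.
  α_2 = 4: Horner steps 6 → 0, so m(4) = 0.
  α_3 = 5: Horner steps 6 → 6, so m(5) = 6.
  α_4 = 7: Horner steps 6 → 7, so m(7) = 7.
  α_5 = 9: Horner steps 6 → 8, so m(9) = 8.
Codeword c = [4, 0, 6, 7, 8] ∈ F_11^5.


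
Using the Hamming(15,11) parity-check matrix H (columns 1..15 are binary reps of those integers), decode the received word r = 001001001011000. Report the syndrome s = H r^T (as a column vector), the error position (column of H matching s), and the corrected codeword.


s = (1, 0, 1, 1)^T, error position = 11, corrected codeword c = 001001001001000

Compute s = H r^T mod 2 one row at a time:
  s_1 = 0 + 1 + 0 + 1 + 1 + 0 + 0 + 0 = 3 ≡ 1 (mod 2).
  s_2 = 0 + 0 + 1 + 0 + 1 + 0 + 0 + 0 = 2 ≡ 0 (mod 2).
  s_3 = 0 + 1 + 1 + 0 + 0 + 1 + 0 + 0 = 3 ≡ 1 (mod 2).
  s_4 = 0 + 1 + 0 + 0 + 1 + 1 + 0 + 0 = 3 ≡ 1 (mod 2).
s = (1, 0, 1, 1)^T — this equals column 11 of H (binary 1011), so error is at position 11.
Correct: flip bit 11 of r = 001001001011000 to get c = 001001001001000.


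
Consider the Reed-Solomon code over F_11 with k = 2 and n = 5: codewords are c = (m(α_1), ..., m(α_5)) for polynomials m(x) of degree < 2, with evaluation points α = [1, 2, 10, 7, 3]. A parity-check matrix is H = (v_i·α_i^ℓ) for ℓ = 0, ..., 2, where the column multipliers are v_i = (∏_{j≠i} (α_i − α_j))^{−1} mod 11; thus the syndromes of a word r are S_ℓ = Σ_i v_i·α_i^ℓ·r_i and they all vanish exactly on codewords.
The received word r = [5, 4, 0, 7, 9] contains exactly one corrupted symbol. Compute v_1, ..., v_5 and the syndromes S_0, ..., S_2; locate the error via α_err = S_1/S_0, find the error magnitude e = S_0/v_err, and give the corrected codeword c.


S = (8, 8, 8), error at position 1, error magnitude e = 6, c = [10, 4, 0, 7, 9].

Step 1: column multipliers v_i = (∏_{j≠i}(α_i − α_j))^{−1} mod 11.
  i = 1 (α = 1): (1−2)(1−10)(1−7)(1−3) = (−1)·(−9)·(−6)·(−2) = 108 ≡ 9, so v_1 = 9^{−1} = 5 (mod 11).
  i = 2 (α = 2): (2−1)(2−10)(2−7)(2−3) = 1·(−8)·(−5)·(−1) = −40 ≡ 4, so v_2 = 4^{−1} = 3 (mod 11).
  i = 3 (α = 10): (10−1)(10−2)(10−7)(10−3) = 9·8·3·7 = 1512 ≡ 5, so v_3 = 5^{−1} = 9 (mod 11).
  i = 4 (α = 7): (7−1)(7−2)(7−10)(7−3) = 6·5·(−3)·4 = −360 ≡ 3, so v_4 = 3^{−1} = 4 (mod 11).
  i = 5 (α = 3): (3−1)(3−2)(3−10)(3−7) = 2·1·(−7)·(−4) = 56 ≡ 1, so v_5 = 1^{−1} = 1 (mod 11).
  v = [5, 3, 9, 4, 1].
Step 2: syndromes of r = [5, 4, 0, 7, 9] (all sums mod 11).
  S_0 = Σ v_i r_i = 5·5 + 3·4 + 9·0 + 4·7 + 1·9 = 74 ≡ 8.
  S_1 = Σ v_i α_i r_i = 5·1·5 + 3·2·4 + 9·10·0 + 4·7·7 + 1·3·9 = 272 ≡ 8.
  α_i^2 mod 11 = [1, 4, 1, 5, 9].
  S_2 = Σ v_i α_i^2 r_i = 5·1·5 + 3·4·4 + 9·1·0 + 4·5·7 + 1·9·9 = 294 ≡ 8.
  S = (8, 8, 8) ≠ 0, so r is not a codeword (an error is present).
Step 3: locate the error. For a single error e at position i, S_ℓ = v_i·e·α_i^ℓ, so α_err = S_1/S_0.
  S_0^{−1} = 8^{−1} = 7 (mod 11), so α_err = 8·7 = 56 ≡ 1 = α_1. Error position i = 1.
  Consistency check: S_2/S_1 = 8·7 = 56 ≡ 1 = α_err ✓ (single-error assumption holds).
Step 4: error magnitude e = S_0/v_1 = S_0·∏_{j≠1}(α_1 − α_j) = 8·9 = 72 ≡ 6 (mod 11).
Step 5: correct position 1: c_1 = r_1 − e = 5 − 6 ≡ 10 (mod 11). Hence c = [10, 4, 0, 7, 9].
  Check: interpolating c through the α_i gives m(x) = 5 + 5·x (degree < 2) with m(α_i) = c_i for every i, so c is indeed a codeword.


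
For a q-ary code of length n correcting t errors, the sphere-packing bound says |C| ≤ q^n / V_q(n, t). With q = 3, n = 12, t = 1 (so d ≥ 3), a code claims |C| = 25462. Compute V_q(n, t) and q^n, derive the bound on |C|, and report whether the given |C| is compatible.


V_q(n, t) = 25, q^n = 531441, Hamming bound = 21257, |C| = 25462 > bound (violated).

Step 1: Compute V_q(n, t) = Σ_{j=0}^1 C(n, j) (q−1)^j.
  j = 0: C(12,0)·(2)^0 = 1·1 = 1.
  j = 1: C(12,1)·(2)^1 = 12·2 = 24.
  V_q(n, t) = 1 + 24 = 25.
Step 2: q^n = 3^12 = 531441.
Step 3: Hamming bound ⌊q^n / V_q(n,t)⌋ = ⌊531441/25⌋ = 21257.
Step 4: Compare |C| = 25462 to 21257: violated.
The claimed |C| lies above the Hamming bound, so no 3-ary code of length 12 with d ≥ 3 can have 25462 codewords.


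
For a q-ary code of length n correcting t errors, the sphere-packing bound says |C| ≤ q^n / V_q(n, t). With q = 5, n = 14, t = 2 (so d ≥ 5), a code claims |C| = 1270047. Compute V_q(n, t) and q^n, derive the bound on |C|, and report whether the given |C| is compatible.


V_q(n, t) = 1513, q^n = 6103515625, Hamming bound = 4034048, |C| = 1270047 ≤ bound (satisfied).

Step 1: Compute V_q(n, t) = Σ_{j=0}^2 C(n, j) (q−1)^j.
  j = 0: C(14,0)·(4)^0 = 1·1 = 1.
  j = 1: C(14,1)·(4)^1 = 14·4 = 56.
  j = 2: C(14,2)·(4)^2 = 91·16 = 1456.
  V_q(n, t) = 1 + 56 + 1456 = 1513.
Step 2: q^n = 5^14 = 6103515625.
Step 3: Hamming bound ⌊q^n / V_q(n,t)⌋ = ⌊6103515625/1513⌋ = 4034048.
Step 4: Compare |C| = 1270047 to 4034048: satisfied.
The claimed |C| lies below the Hamming bound.


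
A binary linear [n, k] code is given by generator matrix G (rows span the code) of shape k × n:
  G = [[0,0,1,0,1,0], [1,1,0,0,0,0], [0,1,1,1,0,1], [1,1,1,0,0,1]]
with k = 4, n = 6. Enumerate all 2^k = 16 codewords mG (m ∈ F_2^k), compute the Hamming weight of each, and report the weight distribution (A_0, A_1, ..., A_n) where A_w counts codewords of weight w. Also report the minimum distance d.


Weight distribution: A_0 = 1, A_2 = 6, A_4 = 9. Minimum distance d = 2.

Enumerate all 2^4 = 16 messages m ∈ F_2^4.
For each, compute codeword c = mG in F_2^6, then tally its weight.
  m = 0000 → c = 000000, weight = 0.
  m = 1000 → c = 001010, weight = 2.
  m = 0100 → c = 110000, weight = 2.
  m = 1100 → c = 111010, weight = 4.
  m = 0010 → c = 011101, weight = 4.
  m = 1010 → c = 010111, weight = 4.
  m = 0110 → c = 101101, weight = 4.
  m = 1110 → c = 100111, weight = 4.
  m = 0001 → c = 111001, weight = 4.
  m = 1001 → c = 110011, weight = 4.
  m = 0101 → c = 001001, weight = 2.
  m = 1101 → c = 000011, weight = 2.
  m = 0011 → c = 100100, weight = 2.
  m = 1011 → c = 101110, weight = 4.
  m = 0111 → c = 010100, weight = 2.
  m = 1111 → c = 011110, weight = 4.
Tally weights:
  weight 0: 1 codewords.
  weight 2: 6 codewords.
  weight 4: 9 codewords.
Minimum distance d = smallest w > 0 with A_w > 0 = 2.
Sanity: Σ A_w = 16 = 2^4 = 16 ✓.


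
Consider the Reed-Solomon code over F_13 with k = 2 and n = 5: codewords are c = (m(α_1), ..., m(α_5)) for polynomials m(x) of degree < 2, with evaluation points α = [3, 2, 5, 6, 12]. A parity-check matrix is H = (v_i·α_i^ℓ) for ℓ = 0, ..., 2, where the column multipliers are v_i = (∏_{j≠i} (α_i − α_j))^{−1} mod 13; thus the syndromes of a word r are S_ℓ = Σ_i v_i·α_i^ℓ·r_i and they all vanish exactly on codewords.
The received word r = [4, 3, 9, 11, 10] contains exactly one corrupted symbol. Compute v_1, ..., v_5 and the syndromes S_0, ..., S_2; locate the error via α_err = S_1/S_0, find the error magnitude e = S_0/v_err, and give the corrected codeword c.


S = (7, 8, 11), error at position 1, error magnitude e = 12, c = [5, 3, 9, 11, 10].

Step 1: column multipliers v_i = (∏_{j≠i}(α_i − α_j))^{−1} mod 13.
  i = 1 (α = 3): (3−2)(3−5)(3−6)(3−12) = 1·(−2)·(−3)·(−9) = −54 ≡ 11, so v_1 = 11^{−1} = 6 (mod 13).
  i = 2 (α = 2): (2−3)(2−5)(2−6)(2−12) = (−1)·(−3)·(−4)·(−10) = 120 ≡ 3, so v_2 = 3^{−1} = 9 (mod 13).
  i = 3 (α = 5): (5−3)(5−2)(5−6)(5−12) = 2·3·(−1)·(−7) = 42 ≡ 3, so v_3 = 3^{−1} = 9 (mod 13).
  i = 4 (α = 6): (6−3)(6−2)(6−5)(6−12) = 3·4·1·(−6) = −72 ≡ 6, so v_4 = 6^{−1} = 11 (mod 13).
  i = 5 (α = 12): (12−3)(12−2)(12−5)(12−6) = 9·10·7·6 = 3780 ≡ 10, so v_5 = 10^{−1} = 4 (mod 13).
  v = [6, 9, 9, 11, 4].
Step 2: syndromes of r = [4, 3, 9, 11, 10] (all sums mod 13).
  S_0 = Σ v_i r_i = 6·4 + 9·3 + 9·9 + 11·11 + 4·10 = 293 ≡ 7.
  S_1 = Σ v_i α_i r_i = 6·3·4 + 9·2·3 + 9·5·9 + 11·6·11 + 4·12·10 = 1737 ≡ 8.
  α_i^2 mod 13 = [9, 4, 12, 10, 1].
  S_2 = Σ v_i α_i^2 r_i = 6·9·4 + 9·4·3 + 9·12·9 + 11·10·11 + 4·1·10 = 2546 ≡ 11.
  S = (7, 8, 11) ≠ 0, so r is not a codeword (an error is present).
Step 3: locate the error. For a single error e at position i, S_ℓ = v_i·e·α_i^ℓ, so α_err = S_1/S_0.
  S_0^{−1} = 7^{−1} = 2 (mod 13), so α_err = 8·2 = 16 ≡ 3 = α_1. Error position i = 1.
  Consistency check: S_2/S_1 = 11·5 = 55 ≡ 3 = α_err ✓ (single-error assumption holds).
Step 4: error magnitude e = S_0/v_1 = S_0·∏_{j≠1}(α_1 − α_j) = 7·11 = 77 ≡ 12 (mod 13).
Step 5: correct position 1: c_1 = r_1 − e = 4 − 12 ≡ 5 (mod 13). Hence c = [5, 3, 9, 11, 10].
  Check: interpolating c through the α_i gives m(x) = 12 + 2·x (degree < 2) with m(α_i) = c_i for every i, so c is indeed a codeword.


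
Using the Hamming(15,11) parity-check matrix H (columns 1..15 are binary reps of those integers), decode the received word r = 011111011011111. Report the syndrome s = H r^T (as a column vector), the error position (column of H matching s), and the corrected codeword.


s = (1, 1, 0, 0)^T, error position = 12, corrected codeword c = 011111011010111

Compute s = H r^T mod 2 one row at a time:
  s_1 = 1 + 1 + 0 + 1 + 1 + 1 + 1 + 1 = 7 ≡ 1 (mod 2).
  s_2 = 1 + 1 + 1 + 0 + 1 + 1 + 1 + 1 = 7 ≡ 1 (mod 2).
  s_3 = 1 + 1 + 1 + 0 + 0 + 1 + 1 + 1 = 6 ≡ 0 (mod 2).
  s_4 = 0 + 1 + 1 + 0 + 1 + 1 + 1 + 1 = 6 ≡ 0 (mod 2).
s = (1, 1, 0, 0)^T — this equals column 12 of H (binary 1100), so error is at position 12.
Correct: flip bit 12 of r = 011111011011111 to get c = 011111011010111.


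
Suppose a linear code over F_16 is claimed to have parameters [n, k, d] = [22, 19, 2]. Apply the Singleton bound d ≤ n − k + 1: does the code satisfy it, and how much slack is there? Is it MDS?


Singleton RHS = n − k + 1 = 4, slack = 2, bound satisfied, not MDS.

Singleton bound: d ≤ n − k + 1.
Here n = 22, k = 19, so n − k + 1 = 4.
Given d = 2, check d ≤ 4: YES.
Slack = (n − k + 1) − d = 2.
The code is NOT MDS (slack = 2 > 0).
Description: the claimed parameters are [22, 19, 2]_16; such a code would be non-MDS.


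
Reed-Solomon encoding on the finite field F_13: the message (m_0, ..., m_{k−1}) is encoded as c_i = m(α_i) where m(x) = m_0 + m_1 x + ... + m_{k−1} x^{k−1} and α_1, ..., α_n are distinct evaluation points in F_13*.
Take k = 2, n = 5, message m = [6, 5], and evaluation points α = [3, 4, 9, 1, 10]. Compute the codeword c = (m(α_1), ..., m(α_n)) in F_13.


c = [8, 0, 12, 11, 4]

Message polynomial: m(x) = 6 + 5·x (mod 13).
For each evaluation point α_i, compute m(α_i) mod 13:
  α_1 = 3: Horner steps 5 → 8, so m(3) = 8.
  α_2 = 4: Horner steps 5 → 0, so m(4) = 0.
  α_3 = 9: Horner steps 5 → 12, so m(9) = 12.
  α_4 = 1: Horner steps 5 → 11, so m(1) = 11.
  α_5 = 10: Horner steps 5 → 4, so m(10) = 4.
Codeword c = [8, 0, 12, 11, 4] ∈ F_13^5.


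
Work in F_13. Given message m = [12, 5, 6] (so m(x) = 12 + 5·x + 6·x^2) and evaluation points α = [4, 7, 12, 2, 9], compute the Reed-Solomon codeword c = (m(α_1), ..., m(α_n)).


c = [11, 3, 0, 7, 10]

Message polynomial: m(x) = 12 + 5·x + 6·x^2 (mod 13).
For each evaluation point α_i, compute m(α_i) mod 13:
  α_1 = 4: Horner steps 6 → 3 → 11, so m(4) = 11.
  α_2 = 7: Horner steps 6 → 8 → 3, so m(7) = 3.
  α_3 = 12: Horner steps 6 → 12 → 0, so m(12) = 0.
  α_4 = 2: Horner steps 6 → 4 → 7, so m(2) = 7.
  α_5 = 9: Horner steps 6 → 7 → 10, so m(9) = 10.
Codeword c = [11, 3, 0, 7, 10] ∈ F_13^5.


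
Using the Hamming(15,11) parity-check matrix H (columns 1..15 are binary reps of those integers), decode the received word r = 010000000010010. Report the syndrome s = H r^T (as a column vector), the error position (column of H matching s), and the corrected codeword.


s = (0, 1, 1, 1)^T, error position = 7, corrected codeword c = 010000100010010

Compute s = H r^T mod 2 one row at a time:
  s_1 = 0 + 0 + 0 + 1 + 0 + 0 + 1 + 0 = 2 ≡ 0 (mod 2).
  s_2 = 0 + 0 + 0 + 0 + 0 + 0 + 1 + 0 = 1 ≡ 1 (mod 2).
  s_3 = 1 + 0 + 0 + 0 + 0 + 1 + 1 + 0 = 3 ≡ 1 (mod 2).
  s_4 = 0 + 0 + 0 + 0 + 0 + 1 + 0 + 0 = 1 ≡ 1 (mod 2).
s = (0, 1, 1, 1)^T — this equals column 7 of H (binary 0111), so error is at position 7.
Correct: flip bit 7 of r = 010000000010010 to get c = 010000100010010.


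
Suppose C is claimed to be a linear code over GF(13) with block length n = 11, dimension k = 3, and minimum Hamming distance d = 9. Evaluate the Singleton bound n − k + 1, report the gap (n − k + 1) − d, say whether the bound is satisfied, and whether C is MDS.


Singleton RHS = n − k + 1 = 9, slack = 0, bound satisfied, MDS.

Singleton bound: d ≤ n − k + 1.
Here n = 11, k = 3, so n − k + 1 = 9.
Given d = 9, check d ≤ 9: YES.
Slack = (n − k + 1) − d = 0.
The code is MDS (slack = 0).
Description: the claimed parameters are [11, 3, 9]_13; such a code would be MDS (meets Singleton bound).


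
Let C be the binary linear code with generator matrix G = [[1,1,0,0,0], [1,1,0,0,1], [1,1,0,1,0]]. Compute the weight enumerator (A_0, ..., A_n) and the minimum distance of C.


Weight distribution: A_0 = 1, A_1 = 2, A_2 = 2, A_3 = 2, A_4 = 1. Minimum distance d = 1.

Enumerate all 2^3 = 8 messages m ∈ F_2^3.
For each, compute codeword c = mG in F_2^5, then tally its weight.
  m = 000 → c = 00000, weight = 0.
  m = 100 → c = 11000, weight = 2.
  m = 010 → c = 11001, weight = 3.
  m = 110 → c = 00001, weight = 1.
  m = 001 → c = 11010, weight = 3.
  m = 101 → c = 00010, weight = 1.
  m = 011 → c = 00011, weight = 2.
  m = 111 → c = 11011, weight = 4.
Tally weights:
  weight 0: 1 codewords.
  weight 1: 2 codewords.
  weight 2: 2 codewords.
  weight 3: 2 codewords.
  weight 4: 1 codewords.
Minimum distance d = smallest w > 0 with A_w > 0 = 1.
Sanity: Σ A_w = 8 = 2^3 = 8 ✓.


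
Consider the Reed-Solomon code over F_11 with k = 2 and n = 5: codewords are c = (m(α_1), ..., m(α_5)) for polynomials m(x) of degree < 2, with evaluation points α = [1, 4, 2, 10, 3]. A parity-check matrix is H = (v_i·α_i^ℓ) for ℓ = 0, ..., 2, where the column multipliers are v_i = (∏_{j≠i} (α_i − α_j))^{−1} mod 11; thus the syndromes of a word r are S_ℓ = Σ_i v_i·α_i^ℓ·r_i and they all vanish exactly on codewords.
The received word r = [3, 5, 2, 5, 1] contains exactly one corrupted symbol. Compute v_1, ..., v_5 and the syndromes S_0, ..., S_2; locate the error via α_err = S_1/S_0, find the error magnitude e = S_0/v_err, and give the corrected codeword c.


S = (2, 8, 10), error at position 2, error magnitude e = 5, c = [3, 0, 2, 5, 1].

Step 1: column multipliers v_i = (∏_{j≠i}(α_i − α_j))^{−1} mod 11.
  i = 1 (α = 1): (1−4)(1−2)(1−10)(1−3) = (−3)·(−1)·(−9)·(−2) = 54 ≡ 10, so v_1 = 10^{−1} = 10 (mod 11).
  i = 2 (α = 4): (4−1)(4−2)(4−10)(4−3) = 3·2·(−6)·1 = −36 ≡ 8, so v_2 = 8^{−1} = 7 (mod 11).
  i = 3 (α = 2): (2−1)(2−4)(2−10)(2−3) = 1·(−2)·(−8)·(−1) = −16 ≡ 6, so v_3 = 6^{−1} = 2 (mod 11).
  i = 4 (α = 10): (10−1)(10−4)(10−2)(10−3) = 9·6·8·7 = 3024 ≡ 10, so v_4 = 10^{−1} = 10 (mod 11).
  i = 5 (α = 3): (3−1)(3−4)(3−2)(3−10) = 2·(−1)·1·(−7) = 14 ≡ 3, so v_5 = 3^{−1} = 4 (mod 11).
  v = [10, 7, 2, 10, 4].
Step 2: syndromes of r = [3, 5, 2, 5, 1] (all sums mod 11).
  S_0 = Σ v_i r_i = 10·3 + 7·5 + 2·2 + 10·5 + 4·1 = 123 ≡ 2.
  S_1 = Σ v_i α_i r_i = 10·1·3 + 7·4·5 + 2·2·2 + 10·10·5 + 4·3·1 = 690 ≡ 8.
  α_i^2 mod 11 = [1, 5, 4, 1, 9].
  S_2 = Σ v_i α_i^2 r_i = 10·1·3 + 7·5·5 + 2·4·2 + 10·1·5 + 4·9·1 = 307 ≡ 10.
  S = (2, 8, 10) ≠ 0, so r is not a codeword (an error is present).
Step 3: locate the error. For a single error e at position i, S_ℓ = v_i·e·α_i^ℓ, so α_err = S_1/S_0.
  S_0^{−1} = 2^{−1} = 6 (mod 11), so α_err = 8·6 = 48 ≡ 4 = α_2. Error position i = 2.
  Consistency check: S_2/S_1 = 10·7 = 70 ≡ 4 = α_err ✓ (single-error assumption holds).
Step 4: error magnitude e = S_0/v_2 = S_0·∏_{j≠2}(α_2 − α_j) = 2·8 = 16 ≡ 5 (mod 11).
Step 5: correct position 2: c_2 = r_2 − e = 5 − 5 ≡ 0 (mod 11). Hence c = [3, 0, 2, 5, 1].
  Check: interpolating c through the α_i gives m(x) = 4 + 10·x (degree < 2) with m(α_i) = c_i for every i, so c is indeed a codeword.
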